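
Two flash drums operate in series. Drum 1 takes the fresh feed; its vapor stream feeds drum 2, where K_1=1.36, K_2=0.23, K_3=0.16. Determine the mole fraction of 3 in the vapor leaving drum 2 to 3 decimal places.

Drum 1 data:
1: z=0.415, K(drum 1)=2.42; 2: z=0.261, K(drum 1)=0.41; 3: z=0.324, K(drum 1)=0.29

y_3 (drum 2) = 0.024

Drum 1:
Newton iteration, ψ₁⁰ = 0.49:
  ψ₁ = 0.490: g = -0.2219, g' = -0.855 → ψ₁ = 0.230
  ψ₁ = 0.230: g = -0.0093, g' = -0.830 → ψ₁ = 0.219
Converged at ψ₁ = 0.219.
Drum-1 compositions:
  1: x = 0.316, y = 0.766
  2: x = 0.300, y = 0.123
  3: x = 0.384, y = 0.111
Drum-2 feed = drum-1 vapor: z₂ = (0.7658, 0.1229, 0.1113).
Drum 2:
Let ψ₂ = V/F and solve Σ zᵢ(Kᵢ−1)/(1+ψ₂(Kᵢ−1)) = 0.
Check two-phase: ΣzᵢKᵢ = 1.088 > 1 and Σzᵢ/Kᵢ = 1.793 > 1, so g(0) = 0.088 > 0 and g(1) = -0.793 < 0.
Newton–Raphson from ψ₂ = 0.44:
  ψ₂ = 0.440: g = -0.0534, g' = -0.438 → ψ₂ = 0.318
  ψ₂ = 0.318: g = -0.0055, g' = -0.354 → ψ₂ = 0.302
Converged at ψ₂ = 0.302.
  1: x = 0.691, y = 0.939
  2: x = 0.160, y = 0.037
  3: x = 0.149, y = 0.024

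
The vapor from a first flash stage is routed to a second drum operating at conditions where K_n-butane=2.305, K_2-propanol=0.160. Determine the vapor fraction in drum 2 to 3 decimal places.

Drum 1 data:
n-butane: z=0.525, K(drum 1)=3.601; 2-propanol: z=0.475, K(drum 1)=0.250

Drum 1:
Binary case is linear: z₁(K₁−1)(1+ψ₁(K₂−1)) + z₂(K₂−1)(1+ψ₁(K₁−1)) = 0
⇒ ψ₁ = [z₁(K₁−1)+z₂(K₂−1)] / [−(K₁−1)(K₂−1)] = 1.0093/1.9507 = 0.517
Drum-1 compositions:
  n-butane: x = 0.224, y = 0.806
  2-propanol: x = 0.776, y = 0.194
Drum-2 feed = drum-1 vapor: z₂ = (0.8060, 0.1940).
Drum 2:
Binary case is linear: z₁(K₁−1)(1+ψ₂(K₂−1)) + z₂(K₂−1)(1+ψ₂(K₁−1)) = 0
⇒ ψ₂ = [z₁(K₁−1)+z₂(K₂−1)] / [−(K₁−1)(K₂−1)] = 0.8888/1.0962 = 0.811
  n-butane: x = 0.392, y = 0.903
  2-propanol: x = 0.608, y = 0.097

V/F (drum 2) = 0.811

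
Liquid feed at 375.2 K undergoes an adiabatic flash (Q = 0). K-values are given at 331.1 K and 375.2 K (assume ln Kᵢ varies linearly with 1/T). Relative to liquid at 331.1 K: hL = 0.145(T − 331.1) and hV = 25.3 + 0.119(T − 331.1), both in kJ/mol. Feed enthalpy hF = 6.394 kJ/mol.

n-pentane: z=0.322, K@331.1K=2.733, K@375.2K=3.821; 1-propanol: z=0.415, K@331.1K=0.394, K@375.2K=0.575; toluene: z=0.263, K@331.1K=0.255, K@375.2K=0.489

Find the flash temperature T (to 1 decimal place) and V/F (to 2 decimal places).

Adiabatic flash: solve Rachford–Rice at each trial T, then check hF = ψ·hV(T) + (1−ψ)·hL(T).
  T = 331.1 K: K = (2.733, 0.394, 0.255), RR gives ψ = 0.096, H_out = 2.438 kJ/mol
  T = 375.2 K: K = (3.821, 0.575, 0.489), RR gives ψ = 0.461, H_out = 17.519 kJ/mol
  T = 353.1 K: K = (3.264, 0.481, 0.360), RR gives ψ = 0.269, H_out = 9.835 kJ/mol
  T = 342.1 K: K = (2.995, 0.437, 0.305), RR gives ψ = 0.184, H_out = 6.188 kJ/mol
  T = 347.6 K: K = (3.129, 0.459, 0.332), RR gives ψ = 0.226, H_out = 8.014 kJ/mol
  T = 344.9 K: K = (3.063, 0.448, 0.318), RR gives ψ = 0.205, H_out = 7.119 kJ/mol
  T = 343.5 K: K = (3.029, 0.443, 0.311), RR gives ψ = 0.194, H_out = 6.654 kJ/mol
Linear interpolation between T = 342.1 (H_out = 6.188) and T = 343.5 (H_out = 6.654) on hF = 6.394 gives T ≈ 342.7 K, at which ψ = 0.19.

T = 342.7 K, V/F = 0.19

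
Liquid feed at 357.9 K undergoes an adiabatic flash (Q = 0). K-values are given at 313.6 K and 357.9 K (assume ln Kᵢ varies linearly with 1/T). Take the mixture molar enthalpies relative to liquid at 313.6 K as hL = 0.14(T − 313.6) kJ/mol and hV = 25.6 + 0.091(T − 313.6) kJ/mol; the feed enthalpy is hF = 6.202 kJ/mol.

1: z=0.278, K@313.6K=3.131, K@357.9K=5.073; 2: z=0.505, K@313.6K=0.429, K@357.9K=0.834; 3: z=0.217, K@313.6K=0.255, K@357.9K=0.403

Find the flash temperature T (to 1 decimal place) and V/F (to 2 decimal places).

T = 322.4 K, V/F = 0.20

Adiabatic flash: solve Rachford–Rice at each trial T, then check hF = ψ·hV(T) + (1−ψ)·hL(T).
  T = 313.6 K: K = (3.131, 0.429, 0.255), RR gives ψ = 0.107, H_out = 2.731 kJ/mol
  T = 357.9 K: K = (5.073, 0.834, 0.403), RR gives ψ = 0.658, H_out = 21.627 kJ/mol
  T = 335.8 K: K = (4.052, 0.612, 0.326), RR gives ψ = 0.341, H_out = 11.461 kJ/mol
  T = 324.7 K: K = (3.577, 0.515, 0.289), RR gives ψ = 0.221, H_out = 7.080 kJ/mol
  T = 319.1 K: K = (3.349, 0.471, 0.272), RR gives ψ = 0.163, H_out = 4.905 kJ/mol
  T = 321.9 K: K = (3.462, 0.493, 0.281), RR gives ψ = 0.192, H_out = 5.994 kJ/mol
  T = 323.3 K: K = (3.520, 0.504, 0.285), RR gives ψ = 0.206, H_out = 6.537 kJ/mol
Linear interpolation between T = 321.9 (H_out = 5.994) and T = 323.3 (H_out = 6.537) on hF = 6.202 gives T ≈ 322.4 K, at which ψ = 0.20.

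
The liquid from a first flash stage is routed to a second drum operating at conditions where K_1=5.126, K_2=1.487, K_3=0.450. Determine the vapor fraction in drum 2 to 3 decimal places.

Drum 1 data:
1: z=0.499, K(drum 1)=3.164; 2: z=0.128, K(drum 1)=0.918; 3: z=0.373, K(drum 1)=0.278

Drum 1:
Let ψ₁ = V/F and solve Σ zᵢ(Kᵢ−1)/(1+ψ₁(Kᵢ−1)) = 0.
Check two-phase: ΣzᵢKᵢ = 1.800 > 1 and Σzᵢ/Kᵢ = 1.639 > 1, so g(0) = 0.800 > 0 and g(1) = -0.639 < 0.
Newton iteration, ψ₁⁰ = 0.5:
  ψ₁ = 0.500: g = 0.0863, g' = -1.016 → ψ₁ = 0.585
  ψ₁ = 0.585: g = -0.0006, g' = -1.039 → ψ₁ = 0.584
Converged at ψ₁ = 0.584.
Drum-1 compositions:
  1: x = 0.220, y = 0.697
  2: x = 0.134, y = 0.123
  3: x = 0.645, y = 0.179
Drum-2 feed = drum-1 liquid: z₂ = (0.2204, 0.1344, 0.6452).
Drum 2:
Material balance + equilibrium reduce to Σ zᵢ(Kᵢ−1)/(1+ψ₂(Kᵢ−1)) = 0.
Feasibility: ΣzᵢKᵢ = 1.620, Σzᵢ/Kᵢ = 1.567 — both > 1, two phases present.
Newton–Raphson from ψ₂ = 0.5:
  ψ₂ = 0.500: g = -0.1400, g' = -0.792 → ψ₂ = 0.323
  ψ₂ = 0.323: g = 0.0146, g' = -1.001 → ψ₂ = 0.338
Converged at ψ₂ = 0.338.
  1: x = 0.092, y = 0.472
  2: x = 0.115, y = 0.172
  3: x = 0.793, y = 0.357

V/F (drum 2) = 0.338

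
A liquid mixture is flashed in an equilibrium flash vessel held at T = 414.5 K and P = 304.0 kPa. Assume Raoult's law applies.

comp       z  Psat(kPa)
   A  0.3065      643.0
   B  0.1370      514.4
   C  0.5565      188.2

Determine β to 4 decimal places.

β = 0.5901

Raoult's law: Kᵢ = Pᵢˢᵃᵗ/P = Pᵢˢᵃᵗ/304.0.
  K_A = 643.0/304.0 = 2.115132, K_B = 514.4/304.0 = 1.692105, K_C = 188.2/304.0 = 0.619079
Newton–Raphson from β = 0.5:
  β = 0.5000: g = 0.02802, g' = -0.3165 → β = 0.5885
  β = 0.5885: g = 0.00049, g' = -0.3062 → β = 0.5901
Converged at β = 0.5901.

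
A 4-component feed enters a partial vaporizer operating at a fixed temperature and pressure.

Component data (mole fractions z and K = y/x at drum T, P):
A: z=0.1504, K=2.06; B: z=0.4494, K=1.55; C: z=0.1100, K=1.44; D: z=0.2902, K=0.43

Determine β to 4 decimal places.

β = 0.7764

Newton iteration, β⁰ = 0.31:
  β = 0.3100: g = 0.17283, g' = -0.3506 → β = 0.8030
  β = 0.8030: g = -0.01171, g' = -0.4470 → β = 0.7768
  β = 0.7768: g = -0.00019, g' = -0.4331 → β = 0.7764
Converged at β = 0.7764.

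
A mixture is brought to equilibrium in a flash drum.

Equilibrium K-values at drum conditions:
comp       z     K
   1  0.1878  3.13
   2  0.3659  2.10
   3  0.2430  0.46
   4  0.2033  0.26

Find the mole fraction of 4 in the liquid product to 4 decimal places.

x_4 = 0.3400

Material balance + equilibrium reduce to Σ zᵢ(Kᵢ−1)/(1+ψ(Kᵢ−1)) = 0.
Check two-phase: ΣzᵢKᵢ = 1.5208 > 1 and Σzᵢ/Kᵢ = 1.5444 > 1, so g(0) = 0.5208 > 0 and g(1) = -0.5444 < 0.
Newton–Raphson from ψ = 0.5:
  ψ = 0.5000: g = 0.03483, g' = -0.7976 → ψ = 0.5437
  ψ = 0.5437: g = -0.00024, g' = -0.8100 → ψ = 0.5434
Converged at ψ = 0.5434.
Compositions from xᵢ = zᵢ/(1+ψ(Kᵢ−1)), yᵢ = Kᵢxᵢ:
  1: x = 0.0870, y = 0.2725
  2: x = 0.2290, y = 0.4809
  3: x = 0.3439, y = 0.1582
  4: x = 0.3400, y = 0.0884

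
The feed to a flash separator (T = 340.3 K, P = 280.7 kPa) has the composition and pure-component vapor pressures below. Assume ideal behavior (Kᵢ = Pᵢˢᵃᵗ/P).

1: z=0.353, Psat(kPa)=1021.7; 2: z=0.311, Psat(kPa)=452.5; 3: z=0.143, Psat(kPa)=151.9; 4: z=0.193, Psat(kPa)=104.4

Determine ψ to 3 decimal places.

ψ = 0.911

Raoult's law: Kᵢ = Pᵢˢᵃᵗ/P = Pᵢˢᵃᵗ/280.7.
  K_1 = 1021.7/280.7 = 3.63983, K_2 = 452.5/280.7 = 1.61204, K_3 = 151.9/280.7 = 0.54115, K_4 = 104.4/280.7 = 0.37193
Rachford–Rice: g(ψ) = Σ zᵢ(Kᵢ−1)/(1+ψ(Kᵢ−1)) = 0.
Check two-phase: ΣzᵢKᵢ = 1.935 > 1 and Σzᵢ/Kᵢ = 1.073 > 1, so g(0) = 0.935 > 0 and g(1) = -0.073 < 0.
Newton–Raphson from ψ = 0.43:
  ψ = 0.430: g = 0.3393, g' = -0.802 → ψ = 0.853
  ψ = 0.853: g = 0.0427, g' = -0.717 → ψ = 0.913
  ψ = 0.913: g = -0.0014, g' = -0.767 → ψ = 0.911
Converged at ψ = 0.911.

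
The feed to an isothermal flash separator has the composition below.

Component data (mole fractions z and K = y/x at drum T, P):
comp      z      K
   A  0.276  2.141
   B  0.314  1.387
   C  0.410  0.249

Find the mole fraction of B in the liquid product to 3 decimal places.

Rachford–Rice: g(V/F) = Σ zᵢ(Kᵢ−1)/(1+V/F(Kᵢ−1)) = 0.
Feasibility: ΣzᵢKᵢ = 1.129, Σzᵢ/Kᵢ = 2.002 — both > 1, two phases present.
Newton–Raphson from V/F = 0.64:
  V/F = 0.640: g = -0.3135, g' = -1.008 → V/F = 0.329
  V/F = 0.329: g = -0.0721, g' = -0.635 → V/F = 0.215
  V/F = 0.215: g = -0.0023, g' = -0.601 → V/F = 0.211
Converged at V/F = 0.211.
Compositions from xᵢ = zᵢ/(1+V/F(Kᵢ−1)), yᵢ = Kᵢxᵢ:
  A: x = 0.222, y = 0.476
  B: x = 0.290, y = 0.403
  C: x = 0.487, y = 0.121

x_B = 0.290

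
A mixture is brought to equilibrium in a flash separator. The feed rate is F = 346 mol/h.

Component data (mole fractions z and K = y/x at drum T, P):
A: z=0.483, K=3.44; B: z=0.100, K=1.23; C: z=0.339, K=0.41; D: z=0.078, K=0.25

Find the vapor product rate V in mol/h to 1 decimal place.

Newton iteration, ψ⁰ = 0.5:
  ψ = 0.500: g = 0.1742, g' = -0.937 → ψ = 0.686
  ψ = 0.686: g = 0.0043, g' = -0.925 → ψ = 0.690
Converged at ψ = 0.690.
Then V = ψ·F = 0.6905·346 = 238.9 mol/h and L = F − V = 107.1 mol/h.

V = 238.9 mol/h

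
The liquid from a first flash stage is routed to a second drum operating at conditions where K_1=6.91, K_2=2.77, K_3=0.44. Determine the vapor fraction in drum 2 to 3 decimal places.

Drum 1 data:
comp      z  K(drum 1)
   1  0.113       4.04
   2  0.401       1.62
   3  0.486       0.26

V/F (drum 2) = 0.482

Drum 1:
Newton iteration, ψ₁⁰ = 0.5:
  ψ₁ = 0.500: g = -0.2448, g' = -0.925 → ψ₁ = 0.235
  ψ₁ = 0.235: g = -0.0183, g' = -0.862 → ψ₁ = 0.214
Converged at ψ₁ = 0.214.
Drum-1 compositions:
  1: x = 0.068, y = 0.276
  2: x = 0.354, y = 0.573
  3: x = 0.578, y = 0.150
Drum-2 feed = drum-1 liquid: z₂ = (0.0684, 0.3540, 0.5776).
Drum 2:
Rachford–Rice: g(ψ₂) = Σ zᵢ(Kᵢ−1)/(1+ψ₂(Kᵢ−1)) = 0.
Check two-phase: ΣzᵢKᵢ = 1.707 > 1 and Σzᵢ/Kᵢ = 1.450 > 1, so g(0) = 0.707 > 0 and g(1) = -0.450 < 0.
Iterate (Newton) starting at ψ₂ = 0.34:
  ψ₂ = 0.340: g = 0.1259, g' = -0.972 → ψ₂ = 0.470
  ψ₂ = 0.470: g = 0.0104, g' = -0.832 → ψ₂ = 0.482
Converged at ψ₂ = 0.482.
  1: x = 0.018, y = 0.123
  2: x = 0.191, y = 0.529
  3: x = 0.791, y = 0.348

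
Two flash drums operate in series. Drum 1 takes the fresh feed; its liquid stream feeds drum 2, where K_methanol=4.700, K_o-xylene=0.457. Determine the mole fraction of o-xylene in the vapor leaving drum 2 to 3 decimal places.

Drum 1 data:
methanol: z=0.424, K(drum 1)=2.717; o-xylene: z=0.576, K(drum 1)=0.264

Drum 1:
Binary case is linear: z₁(K₁−1)(1+ψ₁(K₂−1)) + z₂(K₂−1)(1+ψ₁(K₁−1)) = 0
⇒ ψ₁ = [z₁(K₁−1)+z₂(K₂−1)] / [−(K₁−1)(K₂−1)] = 0.3041/1.2637 = 0.241
Drum-1 compositions:
  methanol: x = 0.300, y = 0.815
  o-xylene: x = 0.700, y = 0.185
Drum-2 feed = drum-1 liquid: z₂ = (0.3000, 0.7000).
Drum 2:
Material balance + equilibrium reduce to Σ zᵢ(Kᵢ−1)/(1+ψ₂(Kᵢ−1)) = 0.
Check two-phase: ΣzᵢKᵢ = 1.730 > 1 and Σzᵢ/Kᵢ = 1.595 > 1, so g(0) = 0.730 > 0 and g(1) = -0.595 < 0.
Iterate (Newton) starting at ψ₂ = 0.67:
  ψ₂ = 0.670: g = -0.2783, g' = -0.849 → ψ₂ = 0.342
  ψ₂ = 0.342: g = 0.0230, g' = -1.111 → ψ₂ = 0.363
Converged at ψ₂ = 0.363.
  methanol: x = 0.128, y = 0.601
  o-xylene: x = 0.872, y = 0.399

y_o-xylene (drum 2) = 0.399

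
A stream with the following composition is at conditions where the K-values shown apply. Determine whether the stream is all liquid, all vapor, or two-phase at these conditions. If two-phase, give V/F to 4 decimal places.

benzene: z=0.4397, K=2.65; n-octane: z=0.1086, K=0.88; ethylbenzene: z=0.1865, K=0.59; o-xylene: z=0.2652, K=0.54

ΣzᵢKᵢ = 1.5140; Σzᵢ/Kᵢ = 1.0965.
Both exceed 1, so a two-phase solution exists.
Iterate (Newton) starting at ψ = 0.62:
  ψ = 0.6200: g = 0.07136, g' = -0.4605 → ψ = 0.7749
  ψ = 0.7749: g = 0.00238, g' = -0.4353 → ψ = 0.7804
Converged at ψ = 0.7804.

two-phase, V/F = 0.7804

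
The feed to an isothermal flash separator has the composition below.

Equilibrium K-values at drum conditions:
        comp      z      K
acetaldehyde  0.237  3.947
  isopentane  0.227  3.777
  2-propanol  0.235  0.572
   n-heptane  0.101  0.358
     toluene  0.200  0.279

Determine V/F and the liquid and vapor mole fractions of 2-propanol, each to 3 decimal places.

V/F = 0.594, x_2-propanol = 0.315, y_2-propanol = 0.180

Rachford–Rice: g(V/F) = Σ zᵢ(Kᵢ−1)/(1+V/F(Kᵢ−1)) = 0.
Feasibility: ΣzᵢKᵢ = 2.019, Σzᵢ/Kᵢ = 1.530 — both > 1, two phases present.
Newton–Raphson from V/F = 0.41:
  V/F = 0.410: g = 0.1963, g' = -1.154 → V/F = 0.580
  V/F = 0.580: g = 0.0142, g' = -1.026 → V/F = 0.594
Converged at V/F = 0.594.
Compositions from xᵢ = zᵢ/(1+V/F(Kᵢ−1)), yᵢ = Kᵢxᵢ:
  acetaldehyde: x = 0.086, y = 0.340
  isopentane: x = 0.086, y = 0.324
  2-propanol: x = 0.315, y = 0.180
  n-heptane: x = 0.163, y = 0.058
  toluene: x = 0.350, y = 0.098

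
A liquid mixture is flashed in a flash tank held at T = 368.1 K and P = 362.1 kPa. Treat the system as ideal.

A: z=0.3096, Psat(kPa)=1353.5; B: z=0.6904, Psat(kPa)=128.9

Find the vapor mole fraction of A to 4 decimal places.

Raoult's law: Kᵢ = Pᵢˢᵃᵗ/P = Pᵢˢᵃᵗ/362.1.
  K_A = 1353.5/362.1 = 3.737918, K_B = 128.9/362.1 = 0.355979
Rachford–Rice: g(ψ) = Σ zᵢ(Kᵢ−1)/(1+ψ(Kᵢ−1)) = 0.
g(0) = ΣzᵢKᵢ − 1 = 0.4030 and g(1) = 1 − Σzᵢ/Kᵢ = -1.0223, so a root lies in (0, 1).
Binary case is linear: z₁(K₁−1)(1+ψ(K₂−1)) + z₂(K₂−1)(1+ψ(K₁−1)) = 0
⇒ ψ = [z₁(K₁−1)+z₂(K₂−1)] / [−(K₁−1)(K₂−1)] = 0.40303/1.76328 = 0.2286
Compositions from xᵢ = zᵢ/(1+ψ(Kᵢ−1)), yᵢ = Kᵢxᵢ:
  A: x = 0.1904, y = 0.7118
  B: x = 0.8096, y = 0.2882

y_A = 0.7118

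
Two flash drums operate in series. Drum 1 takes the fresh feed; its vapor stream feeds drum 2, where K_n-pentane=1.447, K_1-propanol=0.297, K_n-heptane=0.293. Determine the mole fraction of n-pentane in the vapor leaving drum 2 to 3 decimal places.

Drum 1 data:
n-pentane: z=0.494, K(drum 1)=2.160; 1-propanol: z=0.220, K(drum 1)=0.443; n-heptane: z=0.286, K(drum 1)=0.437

Drum 1:
Let ψ₁ = V/F and solve Σ zᵢ(Kᵢ−1)/(1+ψ₁(Kᵢ−1)) = 0.
Feasibility: ΣzᵢKᵢ = 1.289, Σzᵢ/Kᵢ = 1.380 — both > 1, two phases present.
Newton iteration, ψ₁⁰ = 0.56:
  ψ₁ = 0.560: g = -0.0659, g' = -0.582 → ψ₁ = 0.447
  ψ₁ = 0.447: g = -0.0008, g' = -0.571 → ψ₁ = 0.445
Converged at ψ₁ = 0.445.
Drum-1 compositions:
  n-pentane: x = 0.326, y = 0.704
  1-propanol: x = 0.293, y = 0.130
  n-heptane: x = 0.382, y = 0.167
Drum-2 feed = drum-1 vapor: z₂ = (0.7036, 0.1296, 0.1668).
Drum 2:
Material balance + equilibrium reduce to Σ zᵢ(Kᵢ−1)/(1+ψ₂(Kᵢ−1)) = 0.
Feasibility: ΣzᵢKᵢ = 1.105, Σzᵢ/Kᵢ = 1.492 — both > 1, two phases present.
Iterate (Newton) starting at ψ₂ = 0.5:
  ψ₂ = 0.500: g = -0.0659, g' = -0.446 → ψ₂ = 0.352
  ψ₂ = 0.352: g = -0.0064, g' = -0.366 → ψ₂ = 0.335
Converged at ψ₂ = 0.335.
  n-pentane: x = 0.612, y = 0.886
  1-propanol: x = 0.169, y = 0.050
  n-heptane: x = 0.218, y = 0.064

y_n-pentane (drum 2) = 0.886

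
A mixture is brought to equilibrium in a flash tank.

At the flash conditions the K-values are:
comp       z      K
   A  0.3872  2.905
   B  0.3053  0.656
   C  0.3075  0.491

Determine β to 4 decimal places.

β = 0.5747

Rachford–Rice: g(β) = Σ zᵢ(Kᵢ−1)/(1+β(Kᵢ−1)) = 0.
Check two-phase: ΣzᵢKᵢ = 1.4761 > 1 and Σzᵢ/Kᵢ = 1.2250 > 1, so g(0) = 0.4761 > 0 and g(1) = -0.2250 < 0.
Iterate (Newton) starting at β = 0.67:
  β = 0.6700: g = -0.04996, g' = -0.5156 → β = 0.5731
  β = 0.5731: g = 0.00084, g' = -0.5360 → β = 0.5747
Converged at β = 0.5747.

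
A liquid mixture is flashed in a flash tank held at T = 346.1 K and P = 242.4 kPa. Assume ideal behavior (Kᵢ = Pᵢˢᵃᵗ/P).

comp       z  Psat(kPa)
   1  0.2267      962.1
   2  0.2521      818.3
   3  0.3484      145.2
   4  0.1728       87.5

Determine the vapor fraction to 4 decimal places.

ψ = 0.7660

Raoult's law: Kᵢ = Pᵢˢᵃᵗ/P = Pᵢˢᵃᵗ/242.4.
  K_1 = 962.1/242.4 = 3.969059, K_2 = 818.3/242.4 = 3.375825, K_3 = 145.2/242.4 = 0.599010, K_4 = 87.5/242.4 = 0.360974
Material balance + equilibrium reduce to Σ zᵢ(Kᵢ−1)/(1+ψ(Kᵢ−1)) = 0.
g(0) = ΣzᵢKᵢ − 1 = 1.0219 and g(1) = 1 − Σzᵢ/Kᵢ = -0.1921, so a root lies in (0, 1).
Newton–Raphson from ψ = 0.5:
  ψ = 0.5000: g = 0.20765, g' = -0.8610 → ψ = 0.7412
  ψ = 0.7412: g = 0.01868, g' = -0.7499 → ψ = 0.7661
  ψ = 0.7661: g = -0.00003, g' = -0.7528 → ψ = 0.7660
Converged at ψ = 0.7660.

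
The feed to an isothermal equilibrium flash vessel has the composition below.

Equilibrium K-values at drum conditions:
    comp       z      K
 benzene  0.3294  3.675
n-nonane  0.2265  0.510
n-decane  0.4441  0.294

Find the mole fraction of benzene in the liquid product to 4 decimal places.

x_benzene = 0.1922

Rachford–Rice: g(V/F) = Σ zᵢ(Kᵢ−1)/(1+V/F(Kᵢ−1)) = 0.
Check two-phase: ΣzᵢKᵢ = 1.4566 > 1 and Σzᵢ/Kᵢ = 2.0443 > 1, so g(0) = 0.4566 > 0 and g(1) = -1.0443 < 0.
Newton iteration, V/F⁰ = 0.41:
  V/F = 0.4100: g = -0.15991, g' = -1.0597 → V/F = 0.2591
  V/F = 0.2591: g = 0.00957, g' = -1.2252 → V/F = 0.2669
  V/F = 0.2669: g = 0.00006, g' = -1.2104 → V/F = 0.2670
Converged at V/F = 0.2670.
Compositions from xᵢ = zᵢ/(1+V/F(Kᵢ−1)), yᵢ = Kᵢxᵢ:
  benzene: x = 0.1922, y = 0.7062
  n-nonane: x = 0.2606, y = 0.1329
  n-decane: x = 0.5472, y = 0.1609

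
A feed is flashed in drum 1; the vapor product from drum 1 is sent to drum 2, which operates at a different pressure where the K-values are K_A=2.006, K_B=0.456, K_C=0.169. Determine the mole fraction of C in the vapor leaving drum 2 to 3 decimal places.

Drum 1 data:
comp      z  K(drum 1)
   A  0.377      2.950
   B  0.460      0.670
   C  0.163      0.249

y_C (drum 2) = 0.019

Drum 1:
Iterate (Newton) starting at ψ₁ = 0.5:
  ψ₁ = 0.500: g = -0.0056, g' = -0.675 → ψ₁ = 0.492
Converged at ψ₁ = 0.492.
Drum-1 compositions:
  A: x = 0.192, y = 0.568
  B: x = 0.549, y = 0.368
  C: x = 0.258, y = 0.064
Drum-2 feed = drum-1 vapor: z₂ = (0.5677, 0.3679, 0.0644).
Drum 2:
Material balance + equilibrium reduce to Σ zᵢ(Kᵢ−1)/(1+ψ₂(Kᵢ−1)) = 0.
Check two-phase: ΣzᵢKᵢ = 1.318 > 1 and Σzᵢ/Kᵢ = 1.471 > 1, so g(0) = 0.318 > 0 and g(1) = -0.471 < 0.
Newton iteration, ψ₂⁰ = 0.5:
  ψ₂ = 0.500: g = 0.0136, g' = -0.590 → ψ₂ = 0.523
Converged at ψ₂ = 0.523.
  A: x = 0.372, y = 0.746
  B: x = 0.514, y = 0.234
  C: x = 0.114, y = 0.019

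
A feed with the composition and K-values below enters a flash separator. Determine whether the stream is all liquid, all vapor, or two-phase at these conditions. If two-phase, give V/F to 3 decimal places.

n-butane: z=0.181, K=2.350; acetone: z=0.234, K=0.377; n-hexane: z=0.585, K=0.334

ΣzᵢKᵢ = 0.709; Σzᵢ/Kᵢ = 2.449.
Since ΣzᵢKᵢ < 1 the mixture is below its bubble point — single liquid phase.

all liquid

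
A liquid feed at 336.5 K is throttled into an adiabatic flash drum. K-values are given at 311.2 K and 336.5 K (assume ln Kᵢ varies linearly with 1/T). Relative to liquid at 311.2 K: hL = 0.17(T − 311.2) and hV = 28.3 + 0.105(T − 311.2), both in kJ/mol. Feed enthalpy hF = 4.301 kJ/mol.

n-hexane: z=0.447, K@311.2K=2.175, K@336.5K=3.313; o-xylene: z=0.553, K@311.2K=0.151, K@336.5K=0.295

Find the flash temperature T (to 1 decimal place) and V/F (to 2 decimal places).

Adiabatic flash: solve Rachford–Rice at each trial T, then check hF = ψ·hV(T) + (1−ψ)·hL(T).
  T = 311.2 K: K = (2.175, 0.151), RR gives ψ = 0.056, H_out = 1.581 kJ/mol
  T = 336.5 K: K = (3.313, 0.295), RR gives ψ = 0.395, H_out = 14.829 kJ/mol
  T = 323.9 K: K = (2.709, 0.214), RR gives ψ = 0.245, H_out = 8.895 kJ/mol
  T = 317.5 K: K = (2.430, 0.180), RR gives ψ = 0.159, H_out = 5.496 kJ/mol
  T = 314.4 K: K = (2.303, 0.165), RR gives ψ = 0.111, H_out = 3.661 kJ/mol
  T = 315.9 K: K = (2.364, 0.172), RR gives ψ = 0.135, H_out = 4.569 kJ/mol
Linear interpolation between T = 314.4 (H_out = 3.661) and T = 315.9 (H_out = 4.569) on hF = 4.301 gives T ≈ 315.5 K, at which ψ = 0.13.

T = 315.5 K, V/F = 0.13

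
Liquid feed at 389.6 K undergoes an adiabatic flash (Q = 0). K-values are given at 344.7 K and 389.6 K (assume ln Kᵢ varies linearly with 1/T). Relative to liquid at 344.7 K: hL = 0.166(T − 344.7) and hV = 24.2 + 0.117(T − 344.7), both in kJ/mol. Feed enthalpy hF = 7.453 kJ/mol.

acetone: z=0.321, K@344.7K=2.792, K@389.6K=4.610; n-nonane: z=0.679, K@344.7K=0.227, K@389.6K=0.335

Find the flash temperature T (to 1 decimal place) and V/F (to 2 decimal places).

Adiabatic flash: solve Rachford–Rice at each trial T, then check hF = ψ·hV(T) + (1−ψ)·hL(T).
  T = 344.7 K: K = (2.792, 0.227), RR gives ψ = 0.036, H_out = 0.880 kJ/mol
  T = 389.6 K: K = (4.610, 0.335), RR gives ψ = 0.295, H_out = 13.935 kJ/mol
  T = 367.1 K: K = (3.641, 0.279), RR gives ψ = 0.188, H_out = 8.064 kJ/mol
  T = 355.9 K: K = (3.202, 0.252), RR gives ψ = 0.121, H_out = 4.721 kJ/mol
  T = 361.5 K: K = (3.418, 0.266), RR gives ψ = 0.156, H_out = 6.441 kJ/mol
  T = 364.3 K: K = (3.528, 0.272), RR gives ψ = 0.173, H_out = 7.263 kJ/mol
  T = 365.7 K: K = (3.585, 0.276), RR gives ψ = 0.180, H_out = 7.666 kJ/mol
Linear interpolation between T = 364.3 (H_out = 7.263) and T = 365.7 (H_out = 7.666) on hF = 7.453 gives T ≈ 365.0 K, at which ψ = 0.18.

T = 365.0 K, V/F = 0.18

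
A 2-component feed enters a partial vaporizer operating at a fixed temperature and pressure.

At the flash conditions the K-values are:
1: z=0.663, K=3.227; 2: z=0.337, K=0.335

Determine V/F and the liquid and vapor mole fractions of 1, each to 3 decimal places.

Rachford–Rice: g(V/F) = Σ zᵢ(Kᵢ−1)/(1+V/F(Kᵢ−1)) = 0.
Feasibility: ΣzᵢKᵢ = 2.252, Σzᵢ/Kᵢ = 1.211 — both > 1, two phases present.
Newton–Raphson from V/F = 0.53:
  V/F = 0.530: g = 0.3311, g' = -1.047 → V/F = 0.846
Converged at V/F = 0.846.
Compositions from xᵢ = zᵢ/(1+V/F(Kᵢ−1)), yᵢ = Kᵢxᵢ:
  1: x = 0.230, y = 0.742
  2: x = 0.770, y = 0.258

V/F = 0.846, x_1 = 0.230, y_1 = 0.742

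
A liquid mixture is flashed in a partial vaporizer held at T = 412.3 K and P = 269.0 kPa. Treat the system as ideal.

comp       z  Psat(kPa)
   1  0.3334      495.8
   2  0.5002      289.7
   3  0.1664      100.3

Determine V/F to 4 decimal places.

Raoult's law: Kᵢ = Pᵢˢᵃᵗ/P = Pᵢˢᵃᵗ/269.0.
  K_1 = 495.8/269.0 = 1.843123, K_2 = 289.7/269.0 = 1.076952, K_3 = 100.3/269.0 = 0.372862
Rachford–Rice: g(V/F) = Σ zᵢ(Kᵢ−1)/(1+V/F(Kᵢ−1)) = 0.
Feasibility: ΣzᵢKᵢ = 1.2152, Σzᵢ/Kᵢ = 1.0916 — both > 1, two phases present.
Newton–Raphson from V/F = 0.33:
  V/F = 0.3300: g = 0.12586, g' = -0.2519 → V/F = 0.8296
  V/F = 0.8296: g = -0.01594, g' = -0.3690 → V/F = 0.7864
  V/F = 0.7864: g = -0.00058, g' = -0.3431 → V/F = 0.7847
Converged at V/F = 0.7847.

V/F = 0.7847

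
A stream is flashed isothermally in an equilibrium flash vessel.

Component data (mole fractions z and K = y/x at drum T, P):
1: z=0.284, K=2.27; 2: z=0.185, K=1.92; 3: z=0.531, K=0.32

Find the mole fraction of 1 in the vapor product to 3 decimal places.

Rachford–Rice: g(ψ) = Σ zᵢ(Kᵢ−1)/(1+ψ(Kᵢ−1)) = 0.
g(0) = ΣzᵢKᵢ − 1 = 0.170 and g(1) = 1 − Σzᵢ/Kᵢ = -0.881, so a root lies in (0, 1).
Newton–Raphson from ψ = 0.5:
  ψ = 0.500: g = -0.2099, g' = -0.808 → ψ = 0.240
  ψ = 0.240: g = -0.0159, g' = -0.725 → ψ = 0.218
Converged at ψ = 0.218.
Compositions from xᵢ = zᵢ/(1+ψ(Kᵢ−1)), yᵢ = Kᵢxᵢ:
  1: x = 0.222, y = 0.505
  2: x = 0.154, y = 0.296
  3: x = 0.624, y = 0.200

y_1 = 0.505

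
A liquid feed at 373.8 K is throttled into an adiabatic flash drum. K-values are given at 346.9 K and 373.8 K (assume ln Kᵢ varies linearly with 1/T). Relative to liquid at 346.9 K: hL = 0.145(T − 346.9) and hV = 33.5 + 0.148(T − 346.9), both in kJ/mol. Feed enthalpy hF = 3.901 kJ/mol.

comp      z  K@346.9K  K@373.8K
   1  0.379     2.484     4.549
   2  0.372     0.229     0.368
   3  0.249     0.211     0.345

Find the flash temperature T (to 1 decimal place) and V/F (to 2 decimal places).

Adiabatic flash: solve Rachford–Rice at each trial T, then check hF = ψ·hV(T) + (1−ψ)·hL(T).
  T = 346.9 K: K = (2.484, 0.229, 0.211), RR gives ψ = 0.069, H_out = 2.296 kJ/mol
  T = 373.8 K: K = (4.549, 0.368, 0.345), RR gives ψ = 0.416, H_out = 17.871 kJ/mol
  T = 360.4 K: K = (3.403, 0.293, 0.273), RR gives ψ = 0.272, H_out = 11.066 kJ/mol
  T = 353.6 K: K = (2.913, 0.259, 0.240), RR gives ψ = 0.182, H_out = 7.068 kJ/mol
  T = 350.2 K: K = (2.689, 0.244, 0.225), RR gives ψ = 0.128, H_out = 4.784 kJ/mol
  T = 348.5 K: K = (2.582, 0.236, 0.218), RR gives ψ = 0.099, H_out = 3.541 kJ/mol
Linear interpolation between T = 348.5 (H_out = 3.541) and T = 350.2 (H_out = 4.784) on hF = 3.901 gives T ≈ 349.0 K, at which ψ = 0.11.

T = 349.0 K, V/F = 0.11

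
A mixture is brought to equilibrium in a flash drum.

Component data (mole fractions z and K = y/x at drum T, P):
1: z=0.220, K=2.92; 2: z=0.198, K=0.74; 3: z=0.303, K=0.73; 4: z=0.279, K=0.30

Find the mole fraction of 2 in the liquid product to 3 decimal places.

Rachford–Rice: g(V/F) = Σ zᵢ(Kᵢ−1)/(1+V/F(Kᵢ−1)) = 0.
Feasibility: ΣzᵢKᵢ = 1.094, Σzᵢ/Kᵢ = 1.688 — both > 1, two phases present.
Newton iteration, V/F⁰ = 0.56:
  V/F = 0.560: g = -0.2743, g' = -0.607 → V/F = 0.108
  V/F = 0.108: g = 0.0012, g' = -0.754 → V/F = 0.110
Converged at V/F = 0.110.
Compositions from xᵢ = zᵢ/(1+V/F(Kᵢ−1)), yᵢ = Kᵢxᵢ:
  1: x = 0.182, y = 0.531
  2: x = 0.204, y = 0.151
  3: x = 0.312, y = 0.228
  4: x = 0.302, y = 0.091

x_2 = 0.204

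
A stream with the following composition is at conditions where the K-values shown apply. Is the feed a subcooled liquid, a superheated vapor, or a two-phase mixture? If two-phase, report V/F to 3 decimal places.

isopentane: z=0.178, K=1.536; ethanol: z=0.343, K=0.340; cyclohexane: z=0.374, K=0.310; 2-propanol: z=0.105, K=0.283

subcooled liquid

ΣzᵢKᵢ = 0.536; Σzᵢ/Kᵢ = 2.702.
Since ΣzᵢKᵢ < 1 the mixture is below its bubble point — single liquid phase.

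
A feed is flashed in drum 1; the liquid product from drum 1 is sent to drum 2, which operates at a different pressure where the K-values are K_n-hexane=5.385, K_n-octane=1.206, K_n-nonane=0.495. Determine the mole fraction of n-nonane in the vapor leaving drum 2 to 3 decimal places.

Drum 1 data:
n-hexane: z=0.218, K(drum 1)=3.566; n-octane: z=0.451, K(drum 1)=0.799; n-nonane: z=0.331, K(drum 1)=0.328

y_n-nonane (drum 2) = 0.264

Drum 1:
Let ψ₁ = V/F and solve Σ zᵢ(Kᵢ−1)/(1+ψ₁(Kᵢ−1)) = 0.
Check two-phase: ΣzᵢKᵢ = 1.246 > 1 and Σzᵢ/Kᵢ = 1.635 > 1, so g(0) = 0.246 > 0 and g(1) = -0.635 < 0.
Newton–Raphson from ψ₁ = 0.5:
  ψ₁ = 0.500: g = -0.1907, g' = -0.637 → ψ₁ = 0.201
  ψ₁ = 0.201: g = 0.0178, g' = -0.845 → ψ₁ = 0.222
Converged at ψ₁ = 0.222.
Drum-1 compositions:
  n-hexane: x = 0.139, y = 0.495
  n-octane: x = 0.472, y = 0.377
  n-nonane: x = 0.389, y = 0.128
Drum-2 feed = drum-1 liquid: z₂ = (0.1389, 0.4721, 0.3891).
Drum 2:
Let ψ₂ = V/F and solve Σ zᵢ(Kᵢ−1)/(1+ψ₂(Kᵢ−1)) = 0.
Check two-phase: ΣzᵢKᵢ = 1.510 > 1 and Σzᵢ/Kᵢ = 1.203 > 1, so g(0) = 0.510 > 0 and g(1) = -0.203 < 0.
Newton–Raphson from ψ₂ = 0.5:
  ψ₂ = 0.500: g = 0.0161, g' = -0.456 → ψ₂ = 0.535
  ψ₂ = 0.535: g = 0.0003, g' = -0.441 → ψ₂ = 0.536
Converged at ψ₂ = 0.536.
  n-hexane: x = 0.041, y = 0.223
  n-octane: x = 0.425, y = 0.513
  n-nonane: x = 0.533, y = 0.264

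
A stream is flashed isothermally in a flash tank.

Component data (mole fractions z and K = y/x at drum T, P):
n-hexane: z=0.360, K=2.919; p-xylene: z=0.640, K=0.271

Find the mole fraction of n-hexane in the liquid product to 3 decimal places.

Iterate (Newton) starting at ψ = 0.34:
  ψ = 0.340: g = -0.2022, g' = -1.087 → ψ = 0.154
  ψ = 0.154: g = 0.0078, g' = -1.222 → ψ = 0.160
Converged at ψ = 0.160.
Compositions from xᵢ = zᵢ/(1+ψ(Kᵢ−1)), yᵢ = Kᵢxᵢ:
  n-hexane: x = 0.275, y = 0.804
  p-xylene: x = 0.725, y = 0.196

x_n-hexane = 0.275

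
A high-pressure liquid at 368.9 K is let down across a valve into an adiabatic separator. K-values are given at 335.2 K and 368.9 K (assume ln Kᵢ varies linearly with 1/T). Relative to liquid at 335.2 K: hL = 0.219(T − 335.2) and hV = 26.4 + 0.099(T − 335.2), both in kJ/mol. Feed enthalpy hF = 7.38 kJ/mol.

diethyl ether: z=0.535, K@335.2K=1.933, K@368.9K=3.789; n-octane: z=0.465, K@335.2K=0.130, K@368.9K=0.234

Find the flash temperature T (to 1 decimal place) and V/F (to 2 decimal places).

T = 341.1 K, V/F = 0.24

Adiabatic flash: solve Rachford–Rice at each trial T, then check hF = ψ·hV(T) + (1−ψ)·hL(T).
  T = 335.2 K: K = (1.933, 0.130), RR gives ψ = 0.117, H_out = 3.077 kJ/mol
  T = 368.9 K: K = (3.789, 0.234), RR gives ψ = 0.532, H_out = 19.267 kJ/mol
  T = 352.0 K: K = (2.748, 0.177), RR gives ψ = 0.384, H_out = 13.037 kJ/mol
  T = 343.6 K: K = (2.314, 0.152), RR gives ψ = 0.277, H_out = 8.880 kJ/mol
  T = 339.4 K: K = (2.118, 0.141), RR gives ψ = 0.207, H_out = 6.269 kJ/mol
  T = 341.5 K: K = (2.214, 0.146), RR gives ψ = 0.244, H_out = 7.633 kJ/mol
Linear interpolation between T = 339.4 (H_out = 6.269) and T = 341.5 (H_out = 7.633) on hF = 7.38 gives T ≈ 341.1 K, at which ψ = 0.24.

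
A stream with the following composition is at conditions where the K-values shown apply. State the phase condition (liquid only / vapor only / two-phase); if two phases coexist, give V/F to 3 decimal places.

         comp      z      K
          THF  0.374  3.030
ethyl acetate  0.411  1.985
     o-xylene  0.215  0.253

two-phase, V/F = 0.895

ΣzᵢKᵢ = 2.003; Σzᵢ/Kᵢ = 1.180.
Both exceed 1, so a two-phase solution exists.
Iterate (Newton) starting at ψ = 0.5:
  ψ = 0.500: g = 0.3917, g' = -0.864 → ψ = 0.953
  ψ = 0.953: g = -0.0902, g' = -1.732 → ψ = 0.901
  ψ = 0.901: g = -0.0085, g' = -1.427 → ψ = 0.895
Converged at ψ = 0.895.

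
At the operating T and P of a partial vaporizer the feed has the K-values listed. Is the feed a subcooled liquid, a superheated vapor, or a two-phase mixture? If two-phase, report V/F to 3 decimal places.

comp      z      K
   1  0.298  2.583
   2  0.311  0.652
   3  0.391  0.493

two-phase, V/F = 0.237

ΣzᵢKᵢ = 1.165; Σzᵢ/Kᵢ = 1.385.
Both exceed 1, so a two-phase solution exists.
Material balance + equilibrium reduce to Σ zᵢ(Kᵢ−1)/(1+ψ(Kᵢ−1)) = 0.
Newton–Raphson from ψ = 0.44:
  ψ = 0.440: g = -0.1049, g' = -0.478 → ψ = 0.221
  ψ = 0.221: g = 0.0091, g' = -0.582 → ψ = 0.236
  ψ = 0.236: g = 0.0001, g' = -0.570 → ψ = 0.237
Converged at ψ = 0.237.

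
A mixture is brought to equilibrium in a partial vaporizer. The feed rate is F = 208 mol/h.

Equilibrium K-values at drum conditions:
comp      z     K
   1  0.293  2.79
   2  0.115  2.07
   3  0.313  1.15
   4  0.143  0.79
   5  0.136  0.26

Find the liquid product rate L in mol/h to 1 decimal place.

L = 29.5 mol/h

Rachford–Rice: g(V/F) = Σ zᵢ(Kᵢ−1)/(1+V/F(Kᵢ−1)) = 0.
Feasibility: ΣzᵢKᵢ = 1.564, Σzᵢ/Kᵢ = 1.137 — both > 1, two phases present.
Newton iteration, V/F⁰ = 0.46:
  V/F = 0.460: g = 0.2282, g' = -0.527 → V/F = 0.893
  V/F = 0.893: g = -0.0278, g' = -0.837 → V/F = 0.860
  V/F = 0.860: g = -0.0013, g' = -0.760 → V/F = 0.858
Converged at V/F = 0.858.
Then V = V/F·F = 0.8584·208 = 178.5 mol/h and L = F − V = 29.5 mol/h.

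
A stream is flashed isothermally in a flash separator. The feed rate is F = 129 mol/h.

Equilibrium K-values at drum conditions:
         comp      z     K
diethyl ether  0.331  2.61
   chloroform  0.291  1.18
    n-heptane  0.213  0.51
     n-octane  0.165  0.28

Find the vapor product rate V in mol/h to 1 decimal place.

V = 68.9 mol/h

Rachford–Rice: g(ψ) = Σ zᵢ(Kᵢ−1)/(1+ψ(Kᵢ−1)) = 0.
g(0) = ΣzᵢKᵢ − 1 = 0.362 and g(1) = 1 − Σzᵢ/Kᵢ = -0.380, so a root lies in (0, 1).
Iterate (Newton) starting at ψ = 0.54:
  ψ = 0.540: g = -0.0035, g' = -0.577 → ψ = 0.534
Converged at ψ = 0.534.
Then V = ψ·F = 0.5340·129 = 68.9 mol/h and L = F − V = 60.1 mol/h.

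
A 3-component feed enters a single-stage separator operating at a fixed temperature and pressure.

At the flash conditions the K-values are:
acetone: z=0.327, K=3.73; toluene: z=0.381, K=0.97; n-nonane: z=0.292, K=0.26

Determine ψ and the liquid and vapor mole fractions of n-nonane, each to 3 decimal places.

Rachford–Rice: g(ψ) = Σ zᵢ(Kᵢ−1)/(1+ψ(Kᵢ−1)) = 0.
Check two-phase: ΣzᵢKᵢ = 1.665 > 1 and Σzᵢ/Kᵢ = 1.604 > 1, so g(0) = 0.665 > 0 and g(1) = -0.604 < 0.
Newton–Raphson from ψ = 0.33:
  ψ = 0.330: g = 0.1722, g' = -0.955 → ψ = 0.510
  ψ = 0.510: g = 0.0142, g' = -0.839 → ψ = 0.527
Converged at ψ = 0.527.
Compositions from xᵢ = zᵢ/(1+ψ(Kᵢ−1)), yᵢ = Kᵢxᵢ:
  acetone: x = 0.134, y = 0.500
  toluene: x = 0.387, y = 0.376
  n-nonane: x = 0.479, y = 0.124

ψ = 0.527, x_n-nonane = 0.479, y_n-nonane = 0.124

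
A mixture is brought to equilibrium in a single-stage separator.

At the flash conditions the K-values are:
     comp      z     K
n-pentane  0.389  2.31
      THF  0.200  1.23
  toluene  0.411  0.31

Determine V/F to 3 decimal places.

V/F = 0.377

Rachford–Rice: g(V/F) = Σ zᵢ(Kᵢ−1)/(1+V/F(Kᵢ−1)) = 0.
Check two-phase: ΣzᵢKᵢ = 1.272 > 1 and Σzᵢ/Kᵢ = 1.657 > 1, so g(0) = 0.272 > 0 and g(1) = -0.657 < 0.
Iterate (Newton) starting at V/F = 0.54:
  V/F = 0.540: g = -0.1126, g' = -0.734 → V/F = 0.387
  V/F = 0.387: g = -0.0063, g' = -0.667 → V/F = 0.377
Converged at V/F = 0.377.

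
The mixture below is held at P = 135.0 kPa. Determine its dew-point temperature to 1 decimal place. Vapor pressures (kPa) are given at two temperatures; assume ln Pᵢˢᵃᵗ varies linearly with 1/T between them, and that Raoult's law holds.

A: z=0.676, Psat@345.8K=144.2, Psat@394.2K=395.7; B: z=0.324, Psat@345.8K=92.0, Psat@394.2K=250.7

T = 350.2 K

Dew-point temperature: Σzᵢ·P/Pᵢˢᵃᵗ(T) = 1. Interpolate ln Pᵢˢᵃᵗ = aᵢ + bᵢ/T.
  T = 345.8 K: ΣzᵢP/Pᵢˢᵃᵗ = 1.1083
  T = 394.2 K: ΣzᵢP/Pᵢˢᵃᵗ = 0.4051
  T = 370.0 K: ΣzᵢP/Pᵢˢᵃᵗ = 0.6484
  T = 357.9 K: ΣzᵢP/Pᵢˢᵃᵗ = 0.8400
  T = 351.9 K: ΣzᵢP/Pᵢˢᵃᵗ = 0.9615
  T = 348.9 K: ΣzᵢP/Pᵢˢᵃᵗ = 1.0305
  T = 350.4 K: ΣzᵢP/Pᵢˢᵃᵗ = 0.9952
Interpolating between 348.9 K and 350.4 K gives T ≈ 350.2 K.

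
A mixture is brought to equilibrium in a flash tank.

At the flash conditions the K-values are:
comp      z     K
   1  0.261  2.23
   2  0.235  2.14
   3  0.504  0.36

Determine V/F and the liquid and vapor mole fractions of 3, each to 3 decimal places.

V/F = 0.350, x_3 = 0.650, y_3 = 0.234

Material balance + equilibrium reduce to Σ zᵢ(Kᵢ−1)/(1+V/F(Kᵢ−1)) = 0.
Check two-phase: ΣzᵢKᵢ = 1.266 > 1 and Σzᵢ/Kᵢ = 1.627 > 1, so g(0) = 0.266 > 0 and g(1) = -0.627 < 0.
Newton iteration, V/F⁰ = 0.57:
  V/F = 0.570: g = -0.1567, g' = -0.760 → V/F = 0.364
  V/F = 0.364: g = -0.0094, g' = -0.692 → V/F = 0.350
Converged at V/F = 0.350.
Compositions from xᵢ = zᵢ/(1+V/F(Kᵢ−1)), yᵢ = Kᵢxᵢ:
  1: x = 0.182, y = 0.407
  2: x = 0.168, y = 0.359
  3: x = 0.650, y = 0.234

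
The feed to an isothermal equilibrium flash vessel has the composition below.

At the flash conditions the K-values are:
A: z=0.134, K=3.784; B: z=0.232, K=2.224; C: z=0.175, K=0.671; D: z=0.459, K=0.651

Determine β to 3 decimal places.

β = 0.679

Material balance + equilibrium reduce to Σ zᵢ(Kᵢ−1)/(1+β(Kᵢ−1)) = 0.
Check two-phase: ΣzᵢKᵢ = 1.439 > 1 and Σzᵢ/Kᵢ = 1.106 > 1, so g(0) = 0.439 > 0 and g(1) = -0.106 < 0.
Newton–Raphson from β = 0.69:
  β = 0.690: g = -0.0038, g' = -0.353 → β = 0.679
Converged at β = 0.679.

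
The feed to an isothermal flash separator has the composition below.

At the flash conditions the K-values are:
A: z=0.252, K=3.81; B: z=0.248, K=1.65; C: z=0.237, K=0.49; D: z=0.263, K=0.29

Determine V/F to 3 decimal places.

Material balance + equilibrium reduce to Σ zᵢ(Kᵢ−1)/(1+V/F(Kᵢ−1)) = 0.
Feasibility: ΣzᵢKᵢ = 1.562, Σzᵢ/Kᵢ = 1.607 — both > 1, two phases present.
Iterate (Newton) starting at V/F = 0.65:
  V/F = 0.650: g = -0.1637, g' = -0.896 → V/F = 0.467
  V/F = 0.467: g = -0.0083, g' = -0.837 → V/F = 0.457
Converged at V/F = 0.457.

V/F = 0.457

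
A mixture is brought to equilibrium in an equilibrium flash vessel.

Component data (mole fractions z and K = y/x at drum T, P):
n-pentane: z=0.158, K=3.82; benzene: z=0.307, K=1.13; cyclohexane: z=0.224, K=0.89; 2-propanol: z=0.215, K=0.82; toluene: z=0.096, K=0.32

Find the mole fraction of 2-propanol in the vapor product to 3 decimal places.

y_2-propanol = 0.201

Rachford–Rice: g(ψ) = Σ zᵢ(Kᵢ−1)/(1+ψ(Kᵢ−1)) = 0.
Check two-phase: ΣzᵢKᵢ = 1.357 > 1 and Σzᵢ/Kᵢ = 1.127 > 1, so g(0) = 0.357 > 0 and g(1) = -0.127 < 0.
Newton–Raphson from ψ = 0.5:
  ψ = 0.500: g = 0.0548, g' = -0.334 → ψ = 0.664
  ψ = 0.664: g = 0.0023, g' = -0.316 → ψ = 0.671
Converged at ψ = 0.671.
Compositions from xᵢ = zᵢ/(1+ψ(Kᵢ−1)), yᵢ = Kᵢxᵢ:
  n-pentane: x = 0.055, y = 0.209
  benzene: x = 0.282, y = 0.319
  cyclohexane: x = 0.242, y = 0.215
  2-propanol: x = 0.245, y = 0.201
  toluene: x = 0.177, y = 0.057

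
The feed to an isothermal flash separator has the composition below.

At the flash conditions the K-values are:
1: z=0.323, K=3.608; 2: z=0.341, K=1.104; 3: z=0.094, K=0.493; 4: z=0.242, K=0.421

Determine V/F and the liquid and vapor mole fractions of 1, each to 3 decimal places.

Rachford–Rice: g(V/F) = Σ zᵢ(Kᵢ−1)/(1+V/F(Kᵢ−1)) = 0.
Feasibility: ΣzᵢKᵢ = 1.690, Σzᵢ/Kᵢ = 1.164 — both > 1, two phases present.
Newton iteration, V/F⁰ = 0.5:
  V/F = 0.500: g = 0.1383, g' = -0.621 → V/F = 0.723
  V/F = 0.723: g = 0.0089, g' = -0.567 → V/F = 0.738
Converged at V/F = 0.738.
Compositions from xᵢ = zᵢ/(1+V/F(Kᵢ−1)), yᵢ = Kᵢxᵢ:
  1: x = 0.110, y = 0.398
  2: x = 0.317, y = 0.350
  3: x = 0.150, y = 0.074
  4: x = 0.423, y = 0.178

V/F = 0.738, x_1 = 0.110, y_1 = 0.398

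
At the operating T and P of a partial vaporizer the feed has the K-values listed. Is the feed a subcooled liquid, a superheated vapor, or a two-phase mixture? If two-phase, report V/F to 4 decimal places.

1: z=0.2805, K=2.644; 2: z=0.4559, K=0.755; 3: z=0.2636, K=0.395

ΣzᵢKᵢ = 1.1900; Σzᵢ/Kᵢ = 1.3773.
Both exceed 1, so a two-phase solution exists.
Newton–Raphson from ψ = 0.5:
  ψ = 0.5000: g = -0.10283, g' = -0.4622 → ψ = 0.2775
  ψ = 0.2775: g = 0.00516, g' = -0.5283 → ψ = 0.2873
Converged at ψ = 0.2873.

two-phase, V/F = 0.2873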